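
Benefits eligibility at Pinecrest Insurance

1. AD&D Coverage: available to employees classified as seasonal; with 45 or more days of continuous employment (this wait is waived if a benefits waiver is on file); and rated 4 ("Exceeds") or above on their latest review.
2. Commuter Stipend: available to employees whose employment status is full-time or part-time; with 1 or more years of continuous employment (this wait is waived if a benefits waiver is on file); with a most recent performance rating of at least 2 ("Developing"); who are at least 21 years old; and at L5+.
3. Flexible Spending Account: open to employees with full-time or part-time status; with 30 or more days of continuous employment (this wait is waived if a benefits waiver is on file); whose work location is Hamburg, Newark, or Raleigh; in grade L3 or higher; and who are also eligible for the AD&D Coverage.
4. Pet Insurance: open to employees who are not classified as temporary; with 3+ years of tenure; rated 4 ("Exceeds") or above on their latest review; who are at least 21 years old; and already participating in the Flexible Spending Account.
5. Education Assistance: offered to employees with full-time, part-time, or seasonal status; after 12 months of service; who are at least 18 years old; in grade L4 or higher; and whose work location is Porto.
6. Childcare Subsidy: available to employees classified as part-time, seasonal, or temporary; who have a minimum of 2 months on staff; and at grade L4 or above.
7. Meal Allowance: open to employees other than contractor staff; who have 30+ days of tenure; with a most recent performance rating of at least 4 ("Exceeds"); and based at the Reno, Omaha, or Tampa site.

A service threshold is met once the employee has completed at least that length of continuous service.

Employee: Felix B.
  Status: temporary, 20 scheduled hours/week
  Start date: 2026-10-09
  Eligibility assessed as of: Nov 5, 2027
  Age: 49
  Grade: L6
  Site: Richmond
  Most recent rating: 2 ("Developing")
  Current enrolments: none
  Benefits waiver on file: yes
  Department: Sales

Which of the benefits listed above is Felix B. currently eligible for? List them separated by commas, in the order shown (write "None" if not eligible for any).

Childcare Subsidy

Service from 2026-10-09 to Nov 5, 2027: 392 days.
AD&D Coverage — status temporary ✗ (requires seasonal) → not eligible.
Commuter Stipend — status temporary ✗ (requires full-time or part-time) → not eligible.
Flexible Spending Account — status temporary ✗ (requires full-time or part-time) → not eligible.
Pet Insurance — status temporary ✗ (excluded) → not eligible.
Education Assistance — status temporary ✗ (requires full-time, part-time, or seasonal) → not eligible.
Childcare Subsidy — status temporary ✓; service 392 days ≥ 2 months (≈60 days) ✓; grade L6 ≥ L4 ✓ → eligible.
Meal Allowance — status temporary ✓ (not excluded); service 392 days ≥ 30 days ✓; rating 2 < 4 ✗ → not eligible.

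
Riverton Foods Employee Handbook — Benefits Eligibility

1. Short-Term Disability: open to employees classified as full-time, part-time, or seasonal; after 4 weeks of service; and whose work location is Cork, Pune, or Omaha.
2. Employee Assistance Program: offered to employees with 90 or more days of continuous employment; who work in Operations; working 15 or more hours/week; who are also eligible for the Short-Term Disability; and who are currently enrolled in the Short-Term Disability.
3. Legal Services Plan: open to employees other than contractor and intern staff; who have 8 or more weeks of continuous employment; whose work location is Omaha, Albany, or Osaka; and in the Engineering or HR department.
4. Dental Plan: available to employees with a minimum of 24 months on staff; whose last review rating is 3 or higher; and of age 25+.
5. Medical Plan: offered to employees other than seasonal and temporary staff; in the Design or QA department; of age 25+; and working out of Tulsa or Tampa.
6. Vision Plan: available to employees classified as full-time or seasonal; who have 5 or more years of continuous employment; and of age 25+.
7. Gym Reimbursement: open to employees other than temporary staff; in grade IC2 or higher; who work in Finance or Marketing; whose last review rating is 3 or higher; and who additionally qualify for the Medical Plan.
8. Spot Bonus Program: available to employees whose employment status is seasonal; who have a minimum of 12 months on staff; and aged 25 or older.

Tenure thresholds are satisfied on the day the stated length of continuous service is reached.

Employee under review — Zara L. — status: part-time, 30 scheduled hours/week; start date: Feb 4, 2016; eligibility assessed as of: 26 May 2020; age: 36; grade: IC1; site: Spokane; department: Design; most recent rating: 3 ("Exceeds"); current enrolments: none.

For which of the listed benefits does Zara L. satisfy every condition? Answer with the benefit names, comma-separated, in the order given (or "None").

Dental Plan

Service from Feb 4, 2016 to 26 May 2020: 1573 days.
Short-Term Disability — status part-time ✓; service 1573 days ≥ 4 weeks (≈28 days) ✓; site Spokane ✗ (not Cork, Pune, or Omaha) → not eligible.
Employee Assistance Program — service 1573 days ≥ 90 days ✓; dept Design ✗ → not eligible.
Legal Services Plan — status part-time ✓ (not excluded); service 1573 days ≥ 8 weeks (≈56 days) ✓; site Spokane ✗ (not Omaha, Albany, or Osaka) → not eligible.
Dental Plan — service 1573 days ≥ 24 months (≈720 days) ✓; rating 3 ≥ 3 ✓; age 36 ≥ 25 ✓ → eligible.
Medical Plan — status part-time ✓ (not excluded); dept Design ✓; age 36 ≥ 25 ✓; site Spokane ✗ (not Tulsa or Tampa) → not eligible.
Vision Plan — status part-time ✗ (requires full-time or seasonal) → not eligible.
Gym Reimbursement — status part-time ✓ (not excluded); grade IC1 < IC2 ✗ → not eligible.
Spot Bonus Program — status part-time ✗ (requires seasonal) → not eligible.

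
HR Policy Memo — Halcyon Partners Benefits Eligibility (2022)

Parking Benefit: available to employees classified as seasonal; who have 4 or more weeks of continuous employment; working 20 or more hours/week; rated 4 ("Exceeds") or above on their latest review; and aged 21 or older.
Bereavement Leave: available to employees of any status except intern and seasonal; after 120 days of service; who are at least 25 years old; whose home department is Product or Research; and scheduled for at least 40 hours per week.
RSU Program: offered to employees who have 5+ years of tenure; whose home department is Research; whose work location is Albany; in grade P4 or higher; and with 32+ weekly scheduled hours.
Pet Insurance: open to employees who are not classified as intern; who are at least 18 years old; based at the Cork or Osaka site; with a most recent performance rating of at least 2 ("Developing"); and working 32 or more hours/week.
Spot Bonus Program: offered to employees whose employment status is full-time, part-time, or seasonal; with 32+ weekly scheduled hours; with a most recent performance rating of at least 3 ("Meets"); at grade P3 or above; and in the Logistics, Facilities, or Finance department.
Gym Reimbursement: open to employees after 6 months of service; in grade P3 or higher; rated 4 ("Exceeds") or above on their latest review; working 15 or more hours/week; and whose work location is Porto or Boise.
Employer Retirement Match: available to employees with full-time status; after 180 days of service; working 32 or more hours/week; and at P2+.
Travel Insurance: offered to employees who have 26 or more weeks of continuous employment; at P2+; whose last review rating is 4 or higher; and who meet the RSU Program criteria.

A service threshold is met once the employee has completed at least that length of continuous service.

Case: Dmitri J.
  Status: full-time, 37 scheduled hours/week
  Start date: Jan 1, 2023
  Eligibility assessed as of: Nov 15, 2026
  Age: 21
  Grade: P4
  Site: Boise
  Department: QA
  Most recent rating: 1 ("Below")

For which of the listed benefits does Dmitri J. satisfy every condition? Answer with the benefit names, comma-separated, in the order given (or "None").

Service from Jan 1, 2023 to Nov 15, 2026: 1414 days.
Parking Benefit — status full-time ✗ (requires seasonal) → not eligible.
Bereavement Leave — status full-time ✓ (not excluded); service 1414 days ≥ 120 days ✓; age 21 < 25 ✗ → not eligible.
RSU Program — service 1414 days < 5 years (≈1825 days) ✗ → not eligible.
Pet Insurance — status full-time ✓ (not excluded); age 21 ≥ 18 ✓; site Boise ✗ (not Cork or Osaka) → not eligible.
Spot Bonus Program — status full-time ✓; 37 hrs/wk ≥ 32 ✓; rating 1 < 3 ✗ → not eligible.
Gym Reimbursement — service 1414 days ≥ 6 months (≈180 days) ✓; grade P4 ≥ P3 ✓; rating 1 < 4 ✗ → not eligible.
Employer Retirement Match — status full-time ✓; service 1414 days ≥ 180 days ✓; 37 hrs/wk ≥ 32 ✓; grade P4 ≥ P2 ✓ → eligible.
Travel Insurance — service 1414 days ≥ 26 weeks (≈182 days) ✓; grade P4 ≥ P2 ✓; rating 1 < 4 ✗ → not eligible.

Employer Retirement Match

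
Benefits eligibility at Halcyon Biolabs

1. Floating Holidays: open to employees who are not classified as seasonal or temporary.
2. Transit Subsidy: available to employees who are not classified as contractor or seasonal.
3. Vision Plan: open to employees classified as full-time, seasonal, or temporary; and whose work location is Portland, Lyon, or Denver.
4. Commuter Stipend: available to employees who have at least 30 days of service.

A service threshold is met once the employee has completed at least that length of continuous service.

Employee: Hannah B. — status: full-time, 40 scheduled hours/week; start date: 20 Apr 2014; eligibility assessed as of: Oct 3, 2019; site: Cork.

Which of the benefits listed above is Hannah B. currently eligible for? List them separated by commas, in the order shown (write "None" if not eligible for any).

Service from 20 Apr 2014 to Oct 3, 2019: 1992 days.
Floating Holidays — status full-time ✓ (not excluded) → eligible.
Transit Subsidy — status full-time ✓ (not excluded) → eligible.
Vision Plan — status full-time ✓; site Cork ✗ (not Portland, Lyon, or Denver) → not eligible.
Commuter Stipend — service 1992 days ≥ 30 days ✓ → eligible.

Floating Holidays, Transit Subsidy, Commuter Stipend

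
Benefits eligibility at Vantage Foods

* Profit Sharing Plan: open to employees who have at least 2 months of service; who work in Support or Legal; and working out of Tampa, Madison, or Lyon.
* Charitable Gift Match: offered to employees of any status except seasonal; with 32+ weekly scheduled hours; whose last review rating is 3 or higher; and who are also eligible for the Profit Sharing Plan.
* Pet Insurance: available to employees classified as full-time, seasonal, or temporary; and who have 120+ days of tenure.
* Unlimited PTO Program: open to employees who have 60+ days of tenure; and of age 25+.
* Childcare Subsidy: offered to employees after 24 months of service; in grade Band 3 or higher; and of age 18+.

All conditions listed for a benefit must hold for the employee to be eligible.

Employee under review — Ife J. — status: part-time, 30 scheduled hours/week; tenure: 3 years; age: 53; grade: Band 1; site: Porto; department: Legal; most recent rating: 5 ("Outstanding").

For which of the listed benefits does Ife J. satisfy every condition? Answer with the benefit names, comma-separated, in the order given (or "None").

Unlimited PTO Program

Profit Sharing Plan — service 3 years ≥ 2 months (≈60 days) ✓; dept Legal ✓; site Porto ✗ (not Tampa, Madison, or Lyon) → not eligible.
Charitable Gift Match — status part-time ✓ (not excluded); 30 hrs/wk < 32 ✗ → not eligible.
Pet Insurance — status part-time ✗ (requires full-time, seasonal, or temporary) → not eligible.
Unlimited PTO Program — service 3 years ≥ 60 days ✓; age 53 ≥ 25 ✓ → eligible.
Childcare Subsidy — service 3 years ≥ 24 months (≈720 days) ✓; grade Band 1 < Band 3 ✗ → not eligible.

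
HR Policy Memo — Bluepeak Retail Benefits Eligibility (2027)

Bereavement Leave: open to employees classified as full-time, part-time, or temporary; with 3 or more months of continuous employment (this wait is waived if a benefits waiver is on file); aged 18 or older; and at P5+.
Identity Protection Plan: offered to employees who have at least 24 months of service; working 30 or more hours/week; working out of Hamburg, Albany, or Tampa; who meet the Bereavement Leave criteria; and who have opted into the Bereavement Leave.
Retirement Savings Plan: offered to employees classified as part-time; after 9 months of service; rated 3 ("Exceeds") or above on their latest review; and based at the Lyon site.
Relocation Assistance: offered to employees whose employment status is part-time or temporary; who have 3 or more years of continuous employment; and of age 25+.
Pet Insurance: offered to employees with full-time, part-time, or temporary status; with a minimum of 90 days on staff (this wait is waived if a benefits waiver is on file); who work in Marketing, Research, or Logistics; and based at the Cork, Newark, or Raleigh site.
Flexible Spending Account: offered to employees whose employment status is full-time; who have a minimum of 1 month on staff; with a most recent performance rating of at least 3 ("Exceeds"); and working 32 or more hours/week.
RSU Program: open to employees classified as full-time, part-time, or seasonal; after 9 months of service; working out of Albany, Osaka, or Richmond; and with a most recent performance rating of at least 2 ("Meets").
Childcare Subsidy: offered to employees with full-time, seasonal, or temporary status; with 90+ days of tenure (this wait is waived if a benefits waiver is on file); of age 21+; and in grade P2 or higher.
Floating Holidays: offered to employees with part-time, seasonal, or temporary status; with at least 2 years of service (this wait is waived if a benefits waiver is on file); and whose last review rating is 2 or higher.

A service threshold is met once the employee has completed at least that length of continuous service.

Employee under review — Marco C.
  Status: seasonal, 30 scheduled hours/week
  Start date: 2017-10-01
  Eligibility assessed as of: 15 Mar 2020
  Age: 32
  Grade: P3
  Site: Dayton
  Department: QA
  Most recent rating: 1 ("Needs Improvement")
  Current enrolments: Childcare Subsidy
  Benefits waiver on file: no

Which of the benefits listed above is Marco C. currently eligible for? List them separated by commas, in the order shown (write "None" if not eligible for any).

Childcare Subsidy

Service from 2017-10-01 to 15 Mar 2020: 896 days.
Bereavement Leave — status seasonal ✗ (requires full-time, part-time, or temporary) → not eligible.
Identity Protection Plan — service 896 days ≥ 24 months (≈720 days) ✓; 30 hrs/wk ≥ 30 ✓; site Dayton ✗ (not Hamburg, Albany, or Tampa) → not eligible.
Retirement Savings Plan — status seasonal ✗ (requires part-time) → not eligible.
Relocation Assistance — status seasonal ✗ (requires part-time or temporary) → not eligible.
Pet Insurance — status seasonal ✗ (requires full-time, part-time, or temporary) → not eligible.
Flexible Spending Account — status seasonal ✗ (requires full-time) → not eligible.
RSU Program — status seasonal ✓; service 896 days ≥ 9 months (≈270 days) ✓; site Dayton ✗ (not Albany, Osaka, or Richmond) → not eligible.
Childcare Subsidy — status seasonal ✓; no waiver, service 896 days ≥ 90 days ✓; age 32 ≥ 21 ✓; grade P3 ≥ P2 ✓ → eligible.
Floating Holidays — status seasonal ✓; no waiver, service 896 days ≥ 2 years (≈730 days) ✓; rating 1 < 2 ✗ → not eligible.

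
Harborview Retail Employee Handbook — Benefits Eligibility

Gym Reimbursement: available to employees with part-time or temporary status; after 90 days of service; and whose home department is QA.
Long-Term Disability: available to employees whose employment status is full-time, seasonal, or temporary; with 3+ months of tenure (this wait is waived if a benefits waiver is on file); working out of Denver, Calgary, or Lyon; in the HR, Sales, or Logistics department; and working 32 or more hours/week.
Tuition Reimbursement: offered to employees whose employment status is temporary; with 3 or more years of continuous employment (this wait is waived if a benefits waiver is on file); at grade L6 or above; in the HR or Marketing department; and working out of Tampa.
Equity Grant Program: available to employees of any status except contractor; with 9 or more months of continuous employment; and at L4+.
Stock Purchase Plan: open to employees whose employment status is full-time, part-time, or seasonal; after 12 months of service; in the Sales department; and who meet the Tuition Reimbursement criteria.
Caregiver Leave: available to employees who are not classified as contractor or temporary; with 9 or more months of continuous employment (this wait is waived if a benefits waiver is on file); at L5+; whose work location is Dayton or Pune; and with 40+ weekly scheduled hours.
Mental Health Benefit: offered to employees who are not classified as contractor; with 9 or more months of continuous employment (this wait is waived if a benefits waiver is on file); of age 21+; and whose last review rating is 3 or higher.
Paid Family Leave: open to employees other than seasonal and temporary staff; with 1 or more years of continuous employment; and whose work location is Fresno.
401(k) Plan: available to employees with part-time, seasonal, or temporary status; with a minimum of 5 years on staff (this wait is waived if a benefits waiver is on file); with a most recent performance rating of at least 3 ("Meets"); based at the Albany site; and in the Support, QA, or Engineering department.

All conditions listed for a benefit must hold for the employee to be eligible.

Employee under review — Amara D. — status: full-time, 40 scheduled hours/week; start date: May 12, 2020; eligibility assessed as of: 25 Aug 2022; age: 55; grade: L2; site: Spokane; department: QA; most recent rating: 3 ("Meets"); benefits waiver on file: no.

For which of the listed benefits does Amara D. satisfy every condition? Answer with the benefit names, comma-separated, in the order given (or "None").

Mental Health Benefit

Service from May 12, 2020 to 25 Aug 2022: 835 days.
Gym Reimbursement — status full-time ✗ (requires part-time or temporary) → not eligible.
Long-Term Disability — status full-time ✓; no waiver, service 835 days ≥ 3 months (≈90 days) ✓; site Spokane ✗ (not Denver, Calgary, or Lyon) → not eligible.
Tuition Reimbursement — status full-time ✗ (requires temporary) → not eligible.
Equity Grant Program — status full-time ✓ (not excluded); service 835 days ≥ 9 months (≈270 days) ✓; grade L2 < L4 ✗ → not eligible.
Stock Purchase Plan — status full-time ✓; service 835 days ≥ 12 months (≈360 days) ✓; dept QA ✗ → not eligible.
Caregiver Leave — status full-time ✓ (not excluded); no waiver, service 835 days ≥ 9 months (≈270 days) ✓; grade L2 < L5 ✗ → not eligible.
Mental Health Benefit — status full-time ✓ (not excluded); no waiver, service 835 days ≥ 9 months (≈270 days) ✓; age 55 ≥ 21 ✓; rating 3 ≥ 3 ✓ → eligible.
Paid Family Leave — status full-time ✓ (not excluded); service 835 days ≥ 1 year (≈365 days) ✓; site Spokane ✗ (not Fresno) → not eligible.
401(k) Plan — status full-time ✗ (requires part-time, seasonal, or temporary) → not eligible.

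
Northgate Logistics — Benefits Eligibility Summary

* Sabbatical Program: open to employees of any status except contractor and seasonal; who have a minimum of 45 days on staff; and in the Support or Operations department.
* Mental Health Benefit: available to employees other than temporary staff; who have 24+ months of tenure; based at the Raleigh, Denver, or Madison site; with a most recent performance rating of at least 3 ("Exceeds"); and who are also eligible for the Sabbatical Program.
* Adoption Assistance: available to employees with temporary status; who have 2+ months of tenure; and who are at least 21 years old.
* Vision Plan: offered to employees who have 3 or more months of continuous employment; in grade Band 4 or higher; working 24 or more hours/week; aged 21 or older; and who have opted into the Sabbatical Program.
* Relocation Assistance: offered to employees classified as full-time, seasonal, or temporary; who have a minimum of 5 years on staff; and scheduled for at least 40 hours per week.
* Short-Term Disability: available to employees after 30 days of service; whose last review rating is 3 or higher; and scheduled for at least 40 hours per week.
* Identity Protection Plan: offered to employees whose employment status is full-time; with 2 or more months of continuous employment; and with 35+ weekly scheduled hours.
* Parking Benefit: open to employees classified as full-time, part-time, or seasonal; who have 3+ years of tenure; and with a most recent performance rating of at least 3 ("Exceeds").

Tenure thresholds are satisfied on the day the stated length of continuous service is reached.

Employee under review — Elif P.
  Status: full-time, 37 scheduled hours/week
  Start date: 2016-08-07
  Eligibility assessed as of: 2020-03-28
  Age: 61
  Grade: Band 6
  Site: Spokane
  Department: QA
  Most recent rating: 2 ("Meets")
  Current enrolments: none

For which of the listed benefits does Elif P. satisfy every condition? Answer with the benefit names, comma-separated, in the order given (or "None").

Identity Protection Plan

Service from 2016-08-07 to 2020-03-28: 1329 days.
Sabbatical Program — status full-time ✓ (not excluded); service 1329 days ≥ 45 days ✓; dept QA ✗ → not eligible.
Mental Health Benefit — status full-time ✓ (not excluded); service 1329 days ≥ 24 months (≈720 days) ✓; site Spokane ✗ (not Raleigh, Denver, or Madison) → not eligible.
Adoption Assistance — status full-time ✗ (requires temporary) → not eligible.
Vision Plan — service 1329 days ≥ 3 months (≈90 days) ✓; grade Band 6 ≥ Band 4 ✓; 37 hrs/wk ≥ 24 ✓; age 61 ≥ 21 ✓; not enrolled in Sabbatical Program ✗ → not eligible.
Relocation Assistance — status full-time ✓; service 1329 days < 5 years (≈1825 days) ✗ → not eligible.
Short-Term Disability — service 1329 days ≥ 30 days ✓; rating 2 < 3 ✗ → not eligible.
Identity Protection Plan — status full-time ✓; service 1329 days ≥ 2 months (≈60 days) ✓; 37 hrs/wk ≥ 35 ✓ → eligible.
Parking Benefit — status full-time ✓; service 1329 days ≥ 3 years (≈1095 days) ✓; rating 2 < 3 ✗ → not eligible.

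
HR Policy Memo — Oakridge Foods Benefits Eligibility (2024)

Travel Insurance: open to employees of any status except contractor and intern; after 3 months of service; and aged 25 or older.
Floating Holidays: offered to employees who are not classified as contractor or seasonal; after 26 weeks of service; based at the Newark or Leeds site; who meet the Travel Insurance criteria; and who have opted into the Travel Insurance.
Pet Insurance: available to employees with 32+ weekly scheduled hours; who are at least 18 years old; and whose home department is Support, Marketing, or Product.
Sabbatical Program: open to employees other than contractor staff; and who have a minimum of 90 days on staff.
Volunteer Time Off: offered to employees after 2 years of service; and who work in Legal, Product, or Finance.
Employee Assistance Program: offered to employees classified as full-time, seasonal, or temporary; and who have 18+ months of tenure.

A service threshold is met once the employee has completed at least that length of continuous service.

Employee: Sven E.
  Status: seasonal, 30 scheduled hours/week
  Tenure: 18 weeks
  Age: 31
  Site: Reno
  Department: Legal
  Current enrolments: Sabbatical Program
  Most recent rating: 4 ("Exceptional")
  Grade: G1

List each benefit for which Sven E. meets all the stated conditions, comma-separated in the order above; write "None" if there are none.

Travel Insurance, Sabbatical Program

Travel Insurance — status seasonal ✓ (not excluded); service 18 weeks ≥ 3 months (≈90 days) ✓; age 31 ≥ 25 ✓ → eligible.
Floating Holidays — status seasonal ✗ (excluded) → not eligible.
Pet Insurance — 30 hrs/wk < 32 ✗ → not eligible.
Sabbatical Program — status seasonal ✓ (not excluded); service 18 weeks ≥ 90 days ✓ → eligible.
Volunteer Time Off — service 18 weeks < 2 years (≈730 days) ✗ → not eligible.
Employee Assistance Program — status seasonal ✓; service 18 weeks < 18 months (≈540 days) ✗ → not eligible.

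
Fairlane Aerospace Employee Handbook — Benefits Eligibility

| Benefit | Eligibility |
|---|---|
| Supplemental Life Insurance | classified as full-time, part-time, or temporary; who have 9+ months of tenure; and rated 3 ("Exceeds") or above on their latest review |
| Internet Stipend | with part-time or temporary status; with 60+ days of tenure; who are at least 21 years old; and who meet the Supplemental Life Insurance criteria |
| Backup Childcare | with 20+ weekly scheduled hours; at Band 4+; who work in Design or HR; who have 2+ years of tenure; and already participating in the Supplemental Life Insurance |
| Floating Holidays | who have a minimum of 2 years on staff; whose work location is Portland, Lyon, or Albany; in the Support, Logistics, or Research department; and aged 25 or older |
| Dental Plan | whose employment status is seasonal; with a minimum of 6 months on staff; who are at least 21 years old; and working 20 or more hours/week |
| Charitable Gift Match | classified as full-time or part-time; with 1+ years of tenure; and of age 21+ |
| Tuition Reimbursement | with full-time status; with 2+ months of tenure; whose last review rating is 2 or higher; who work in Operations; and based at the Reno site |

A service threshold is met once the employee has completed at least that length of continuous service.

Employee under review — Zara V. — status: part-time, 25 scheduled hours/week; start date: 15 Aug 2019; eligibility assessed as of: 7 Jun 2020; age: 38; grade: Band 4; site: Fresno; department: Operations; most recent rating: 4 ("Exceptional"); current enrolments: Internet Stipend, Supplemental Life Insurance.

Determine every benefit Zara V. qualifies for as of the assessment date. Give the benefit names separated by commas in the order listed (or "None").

Supplemental Life Insurance, Internet Stipend

Service from 15 Aug 2019 to 7 Jun 2020: 297 days.
Supplemental Life Insurance — status part-time ✓; service 297 days ≥ 9 months (≈270 days) ✓; rating 4 ≥ 3 ✓ → eligible.
Internet Stipend — status part-time ✓; service 297 days ≥ 60 days ✓; age 38 ≥ 21 ✓; eligible for Supplemental Life Insurance ✓ → eligible.
Backup Childcare — 25 hrs/wk ≥ 20 ✓; grade Band 4 ≥ Band 4 ✓; dept Operations ✗ → not eligible.
Floating Holidays — service 297 days < 2 years (≈730 days) ✗ → not eligible.
Dental Plan — status part-time ✗ (requires seasonal) → not eligible.
Charitable Gift Match — status part-time ✓; service 297 days < 1 year (≈365 days) ✗ → not eligible.
Tuition Reimbursement — status part-time ✗ (requires full-time) → not eligible.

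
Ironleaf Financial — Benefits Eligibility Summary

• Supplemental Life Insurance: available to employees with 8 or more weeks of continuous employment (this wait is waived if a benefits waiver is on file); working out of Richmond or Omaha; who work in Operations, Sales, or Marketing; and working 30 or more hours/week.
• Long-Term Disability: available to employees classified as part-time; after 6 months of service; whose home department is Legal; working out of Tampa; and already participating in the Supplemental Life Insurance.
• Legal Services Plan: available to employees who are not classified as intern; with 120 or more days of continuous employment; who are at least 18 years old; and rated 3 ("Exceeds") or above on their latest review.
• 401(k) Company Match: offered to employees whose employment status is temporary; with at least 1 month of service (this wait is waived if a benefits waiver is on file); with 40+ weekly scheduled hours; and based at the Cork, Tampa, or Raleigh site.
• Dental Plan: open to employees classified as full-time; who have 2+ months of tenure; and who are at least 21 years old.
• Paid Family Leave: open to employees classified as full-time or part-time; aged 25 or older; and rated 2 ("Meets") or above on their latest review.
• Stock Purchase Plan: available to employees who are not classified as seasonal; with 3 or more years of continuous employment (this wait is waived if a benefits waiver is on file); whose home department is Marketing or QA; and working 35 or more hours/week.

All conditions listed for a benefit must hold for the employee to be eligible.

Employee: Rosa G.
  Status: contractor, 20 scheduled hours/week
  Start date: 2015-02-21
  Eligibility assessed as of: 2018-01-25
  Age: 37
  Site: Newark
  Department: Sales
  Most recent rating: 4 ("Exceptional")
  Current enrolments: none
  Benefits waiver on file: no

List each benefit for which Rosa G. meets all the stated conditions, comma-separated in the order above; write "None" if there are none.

Service from 2015-02-21 to 2018-01-25: 1069 days.
Supplemental Life Insurance — no waiver, service 1069 days ≥ 8 weeks (≈56 days) ✓; site Newark ✗ (not Richmond or Omaha) → not eligible.
Long-Term Disability — status contractor ✗ (requires part-time) → not eligible.
Legal Services Plan — status contractor ✓ (not excluded); service 1069 days ≥ 120 days ✓; age 37 ≥ 18 ✓; rating 4 ≥ 3 ✓ → eligible.
401(k) Company Match — status contractor ✗ (requires temporary) → not eligible.
Dental Plan — status contractor ✗ (requires full-time) → not eligible.
Paid Family Leave — status contractor ✗ (requires full-time or part-time) → not eligible.
Stock Purchase Plan — status contractor ✓ (not excluded); no waiver, service 1069 days < 3 years (≈1095 days) ✗ → not eligible.

Legal Services Plan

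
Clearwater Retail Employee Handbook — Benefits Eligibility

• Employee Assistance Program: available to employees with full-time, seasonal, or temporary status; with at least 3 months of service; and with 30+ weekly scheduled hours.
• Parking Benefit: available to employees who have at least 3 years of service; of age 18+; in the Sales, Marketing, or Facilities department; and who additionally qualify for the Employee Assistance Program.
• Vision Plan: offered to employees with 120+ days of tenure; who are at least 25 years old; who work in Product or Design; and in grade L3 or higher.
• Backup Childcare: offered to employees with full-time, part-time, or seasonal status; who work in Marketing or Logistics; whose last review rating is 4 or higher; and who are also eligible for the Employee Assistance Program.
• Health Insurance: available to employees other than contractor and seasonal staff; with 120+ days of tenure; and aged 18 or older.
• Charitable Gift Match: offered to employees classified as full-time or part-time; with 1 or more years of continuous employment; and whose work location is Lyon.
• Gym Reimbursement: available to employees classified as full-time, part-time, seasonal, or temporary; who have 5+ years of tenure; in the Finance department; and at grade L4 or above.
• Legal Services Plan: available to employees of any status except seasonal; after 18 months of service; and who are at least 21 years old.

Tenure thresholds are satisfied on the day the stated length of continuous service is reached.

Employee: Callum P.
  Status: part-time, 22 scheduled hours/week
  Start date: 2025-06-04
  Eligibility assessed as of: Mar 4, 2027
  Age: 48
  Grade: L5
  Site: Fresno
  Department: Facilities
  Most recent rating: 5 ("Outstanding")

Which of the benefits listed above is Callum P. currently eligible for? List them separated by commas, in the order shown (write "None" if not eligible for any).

Health Insurance, Legal Services Plan

Service from 2025-06-04 to Mar 4, 2027: 638 days.
Employee Assistance Program — status part-time ✗ (requires full-time, seasonal, or temporary) → not eligible.
Parking Benefit — service 638 days < 3 years (≈1095 days) ✗ → not eligible.
Vision Plan — service 638 days ≥ 120 days ✓; age 48 ≥ 25 ✓; dept Facilities ✗ → not eligible.
Backup Childcare — status part-time ✓; dept Facilities ✗ → not eligible.
Health Insurance — status part-time ✓ (not excluded); service 638 days ≥ 120 days ✓; age 48 ≥ 18 ✓ → eligible.
Charitable Gift Match — status part-time ✓; service 638 days ≥ 1 year (≈365 days) ✓; site Fresno ✗ (not Lyon) → not eligible.
Gym Reimbursement — status part-time ✓; service 638 days < 5 years (≈1825 days) ✗ → not eligible.
Legal Services Plan — status part-time ✓ (not excluded); service 638 days ≥ 18 months (≈540 days) ✓; age 48 ≥ 21 ✓ → eligible.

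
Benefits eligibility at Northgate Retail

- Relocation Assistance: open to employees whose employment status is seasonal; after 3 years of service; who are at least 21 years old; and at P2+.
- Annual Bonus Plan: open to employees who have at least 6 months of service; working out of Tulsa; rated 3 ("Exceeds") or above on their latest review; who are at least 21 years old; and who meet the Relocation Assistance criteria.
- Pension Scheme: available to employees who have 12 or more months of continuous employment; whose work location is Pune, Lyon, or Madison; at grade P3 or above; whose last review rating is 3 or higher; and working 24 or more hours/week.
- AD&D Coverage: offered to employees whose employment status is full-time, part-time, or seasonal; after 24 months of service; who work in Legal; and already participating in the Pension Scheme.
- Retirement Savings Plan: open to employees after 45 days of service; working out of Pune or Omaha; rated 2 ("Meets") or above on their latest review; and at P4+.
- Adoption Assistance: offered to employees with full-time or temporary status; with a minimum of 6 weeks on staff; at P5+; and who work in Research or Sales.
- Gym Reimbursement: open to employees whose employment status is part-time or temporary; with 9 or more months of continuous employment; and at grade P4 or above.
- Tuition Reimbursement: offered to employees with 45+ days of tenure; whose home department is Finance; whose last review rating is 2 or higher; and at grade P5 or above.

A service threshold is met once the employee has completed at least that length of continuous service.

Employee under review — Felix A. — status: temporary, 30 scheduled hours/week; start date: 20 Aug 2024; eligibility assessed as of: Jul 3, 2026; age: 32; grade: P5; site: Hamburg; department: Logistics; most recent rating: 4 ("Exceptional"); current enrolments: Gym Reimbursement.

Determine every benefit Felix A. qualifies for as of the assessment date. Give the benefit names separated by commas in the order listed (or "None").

Gym Reimbursement

Service from 20 Aug 2024 to Jul 3, 2026: 682 days.
Relocation Assistance — status temporary ✗ (requires seasonal) → not eligible.
Annual Bonus Plan — service 682 days ≥ 6 months (≈180 days) ✓; site Hamburg ✗ (not Tulsa) → not eligible.
Pension Scheme — service 682 days ≥ 12 months (≈360 days) ✓; site Hamburg ✗ (not Pune, Lyon, or Madison) → not eligible.
AD&D Coverage — status temporary ✗ (requires full-time, part-time, or seasonal) → not eligible.
Retirement Savings Plan — service 682 days ≥ 45 days ✓; site Hamburg ✗ (not Pune or Omaha) → not eligible.
Adoption Assistance — status temporary ✓; service 682 days ≥ 6 weeks (≈42 days) ✓; grade P5 ≥ P5 ✓; dept Logistics ✗ → not eligible.
Gym Reimbursement — status temporary ✓; service 682 days ≥ 9 months (≈270 days) ✓; grade P5 ≥ P4 ✓ → eligible.
Tuition Reimbursement — service 682 days ≥ 45 days ✓; dept Logistics ✗ → not eligible.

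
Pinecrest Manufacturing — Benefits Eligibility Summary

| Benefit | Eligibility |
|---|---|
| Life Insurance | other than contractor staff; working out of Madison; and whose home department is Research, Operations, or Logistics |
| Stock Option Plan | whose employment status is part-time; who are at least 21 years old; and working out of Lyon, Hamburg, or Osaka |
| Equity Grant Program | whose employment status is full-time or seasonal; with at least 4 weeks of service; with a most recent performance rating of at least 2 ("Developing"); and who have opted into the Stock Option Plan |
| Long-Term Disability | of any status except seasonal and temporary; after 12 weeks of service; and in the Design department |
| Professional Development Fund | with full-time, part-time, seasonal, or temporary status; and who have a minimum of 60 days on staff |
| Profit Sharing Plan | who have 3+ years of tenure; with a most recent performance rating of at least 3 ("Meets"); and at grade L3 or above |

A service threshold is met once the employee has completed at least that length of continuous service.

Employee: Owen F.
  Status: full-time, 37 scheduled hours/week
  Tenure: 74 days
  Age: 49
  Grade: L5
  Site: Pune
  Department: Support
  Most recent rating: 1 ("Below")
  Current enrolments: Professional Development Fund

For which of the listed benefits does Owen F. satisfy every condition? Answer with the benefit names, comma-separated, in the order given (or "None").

Professional Development Fund

Life Insurance — status full-time ✓ (not excluded); site Pune ✗ (not Madison) → not eligible.
Stock Option Plan — status full-time ✗ (requires part-time) → not eligible.
Equity Grant Program — status full-time ✓; service 74 days ≥ 4 weeks (≈28 days) ✓; rating 1 < 2 ✗ → not eligible.
Long-Term Disability — status full-time ✓ (not excluded); service 74 days < 12 weeks (≈84 days) ✗ → not eligible.
Professional Development Fund — status full-time ✓; service 74 days ≥ 60 days ✓ → eligible.
Profit Sharing Plan — service 74 days < 3 years (≈1095 days) ✗ → not eligible.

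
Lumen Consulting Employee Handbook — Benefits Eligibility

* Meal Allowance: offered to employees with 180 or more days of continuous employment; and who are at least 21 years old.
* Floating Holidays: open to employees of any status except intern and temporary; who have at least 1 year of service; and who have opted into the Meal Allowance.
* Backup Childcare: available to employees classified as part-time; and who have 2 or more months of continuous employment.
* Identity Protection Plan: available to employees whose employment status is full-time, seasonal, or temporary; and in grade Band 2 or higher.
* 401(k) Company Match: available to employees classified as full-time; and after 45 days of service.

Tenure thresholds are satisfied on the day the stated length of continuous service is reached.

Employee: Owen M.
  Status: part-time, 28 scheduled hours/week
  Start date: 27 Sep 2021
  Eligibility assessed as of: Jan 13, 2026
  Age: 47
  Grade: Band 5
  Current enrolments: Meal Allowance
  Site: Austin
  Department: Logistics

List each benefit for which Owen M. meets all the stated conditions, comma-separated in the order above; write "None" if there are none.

Meal Allowance, Floating Holidays, Backup Childcare

Service from 27 Sep 2021 to Jan 13, 2026: 1569 days.
Meal Allowance — service 1569 days ≥ 180 days ✓; age 47 ≥ 21 ✓ → eligible.
Floating Holidays — status part-time ✓ (not excluded); service 1569 days ≥ 1 year (≈365 days) ✓; enrolled in Meal Allowance ✓ → eligible.
Backup Childcare — status part-time ✓; service 1569 days ≥ 2 months (≈60 days) ✓ → eligible.
Identity Protection Plan — status part-time ✗ (requires full-time, seasonal, or temporary) → not eligible.
401(k) Company Match — status part-time ✗ (requires full-time) → not eligible.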